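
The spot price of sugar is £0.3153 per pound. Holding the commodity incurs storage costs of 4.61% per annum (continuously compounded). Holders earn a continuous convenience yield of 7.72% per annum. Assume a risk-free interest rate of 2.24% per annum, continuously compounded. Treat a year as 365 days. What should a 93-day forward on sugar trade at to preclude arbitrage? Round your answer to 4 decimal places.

Net carry = r + u − y = 0.0224 + 0.0461 − 0.0772 = -0.0087
F = S·e^((r+u−y)T) = 0.3153 · e^(-0.0087 × 93/365) = 0.3153 · e^-0.002217
= 0.3153 × 0.997785 = £0.3146 per pound

£0.3146 per pound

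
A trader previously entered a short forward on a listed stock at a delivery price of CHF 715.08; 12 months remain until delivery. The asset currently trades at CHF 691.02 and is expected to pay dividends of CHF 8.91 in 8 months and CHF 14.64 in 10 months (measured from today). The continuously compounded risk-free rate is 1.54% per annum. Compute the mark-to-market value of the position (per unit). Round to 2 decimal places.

CHF 36.40

PV(remaining dividends) I = 8.91·e^(−0.0154·8/12) + 14.64·e^(−0.0154·10/12) = 23.2723
Current forward F = (S − I)·e^(rT) = (691.02 − 23.2723)·e^(0.0154·12/12) = 667.7477 × 1.015519 = 678.1105
Value (long) = (F − K)·e^(−rT) = (678.1105 − 715.08) × 0.984718 = -36.4045
Short position value = −(long value) = CHF 36.40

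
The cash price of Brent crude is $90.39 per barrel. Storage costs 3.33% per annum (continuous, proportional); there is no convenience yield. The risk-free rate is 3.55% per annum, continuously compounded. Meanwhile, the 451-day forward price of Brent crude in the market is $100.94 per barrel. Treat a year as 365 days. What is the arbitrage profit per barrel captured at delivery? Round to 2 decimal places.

$2.53 per barrel

Fair forward: F* = S·e^(carry·T), with carry = (r + u) = 0.0355 + 0.0333 = 0.0688
F* = 90.39 · e^(0.0688 × 451/365) = 90.39 · e^0.085010 = 90.39 × 1.088728 = $98.4101
Market $100.94 > fair $98.4101: forward overpriced → cash-and-carry (buy spot, short the forward).
At maturity, profit = |F_mkt − F*| = |100.94 − 98.4101| = $2.53 per barrel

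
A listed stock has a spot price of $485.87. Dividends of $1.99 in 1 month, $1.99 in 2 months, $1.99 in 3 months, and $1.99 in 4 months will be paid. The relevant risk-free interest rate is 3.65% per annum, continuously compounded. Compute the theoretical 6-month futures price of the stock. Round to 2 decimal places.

$486.77

PV(dividends) I = 1.99·e^(−0.0365·1/12) + 1.99·e^(−0.0365·2/12) + 1.99·e^(−0.0365·3/12) + 1.99·e^(−0.0365·4/12)
I = 1.9840 + 1.9779 + 1.9719 + 1.9659 = 7.8997
F = (S − I)·e^(rT) = (485.87 − 7.8997) · e^(0.0365·6/12)
= 477.9703 · e^0.018250 = 477.9703 × 1.018418 = $486.77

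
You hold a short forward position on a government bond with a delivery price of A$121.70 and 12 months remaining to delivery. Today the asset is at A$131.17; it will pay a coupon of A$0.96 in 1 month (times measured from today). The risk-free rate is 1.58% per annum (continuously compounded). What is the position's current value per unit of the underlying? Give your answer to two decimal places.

PV(remaining coupons) I = 0.96·e^(−0.0158·1/12) = 0.9587
Current forward F = (S − I)·e^(rT) = (131.17 − 0.9587)·e^(0.0158·12/12) = 130.2113 × 1.015925 = 132.2849
Value (long) = (F − K)·e^(−rT) = (132.2849 − 121.70) × 0.984324 = 10.4190
Short position value = −(long value) = -A$10.42

-A$10.42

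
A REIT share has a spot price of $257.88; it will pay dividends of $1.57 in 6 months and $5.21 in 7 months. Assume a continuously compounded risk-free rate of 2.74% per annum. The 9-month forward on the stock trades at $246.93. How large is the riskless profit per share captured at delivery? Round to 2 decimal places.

PV(dividends) I = 1.57·e^(−0.0274·6/12) + 5.21·e^(−0.0274·7/12) = 6.6760
Fair forward F* = (S − I)·e^(rT) = (257.88 − 6.6760)·e^0.020550 = 251.2040 × 1.020763 = 256.4197
Market $246.93 < fair 256.4197: forward underpriced → reverse cash-and-carry (short the stock, invest proceeds at r, pay the dividends, go long the forward).
Profit at T = |F_mkt − F*| = |246.93 − 256.4197| = $9.49 per share

$9.49 per share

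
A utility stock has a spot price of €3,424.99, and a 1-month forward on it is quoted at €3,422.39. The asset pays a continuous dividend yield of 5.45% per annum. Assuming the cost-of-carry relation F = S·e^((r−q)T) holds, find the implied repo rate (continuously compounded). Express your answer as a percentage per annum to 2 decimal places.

From F = S·e^((r−q)T): (r − q) = ln(F/S)/T
ln(3422.39/3424.99) = ln(0.999241) = -0.000759
(r − q) = -0.000759 / (1/12) = -0.009108
r = ln(F/S)/T + q = -0.009108 + 0.0545 = 0.045392
r = 4.54%

4.54%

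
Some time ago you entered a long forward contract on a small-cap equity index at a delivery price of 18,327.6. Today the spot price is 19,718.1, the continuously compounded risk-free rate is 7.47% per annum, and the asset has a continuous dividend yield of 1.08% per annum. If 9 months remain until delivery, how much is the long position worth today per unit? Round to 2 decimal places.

Current fair forward for the remaining 9 months: F = S·e^((r − q)·T), (r − q) = 0.0747 − 0.0108 = 0.0639
F = 19718.1 · e^(0.0639 × 9/12) = 19718.1 × 1.04909197 = 20686.1004
Value of long forward = (F − K)·e^(−rT) = (20686.1004 − 18327.6) · e^(−0.0747·9/12)
= 2358.5004 × 0.94551550 = 2230.00

2230.00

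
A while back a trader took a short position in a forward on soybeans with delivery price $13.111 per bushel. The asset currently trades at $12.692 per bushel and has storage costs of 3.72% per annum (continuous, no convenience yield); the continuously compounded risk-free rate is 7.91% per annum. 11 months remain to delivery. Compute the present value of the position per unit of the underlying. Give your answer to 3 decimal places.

Current fair forward for the remaining 11 months: F = S·e^((r + u)·T), (r + u) = 0.0791 + 0.0372 = 0.1163
F = 12.692 · e^(0.1163 × 11/12) = 12.692 × 1.112498 = 14.1198
Value of long forward = (F − K)·e^(−rT) = (14.1198 − 13.111) · e^(−0.0791·11/12)
= 1.0088 × 0.930058 = 0.938
Short position value = −(long value) = -$0.938

-$0.938 per bushel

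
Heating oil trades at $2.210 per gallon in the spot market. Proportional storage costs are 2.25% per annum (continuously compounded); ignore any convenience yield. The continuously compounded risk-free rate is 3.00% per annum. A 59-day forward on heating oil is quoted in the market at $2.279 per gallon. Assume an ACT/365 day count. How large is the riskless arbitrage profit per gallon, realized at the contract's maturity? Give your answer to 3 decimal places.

$0.050 per gallon

Fair forward: F* = S·e^(carry·T), with carry = (r + u) = 0.0300 + 0.0225 = 0.0525
F* = 2.210 · e^(0.0525 × 59/365) = 2.210 · e^0.008486 = 2.210 × 1.008522 = $2.2288
Market $2.279 > fair $2.2288: forward overpriced → cash-and-carry (buy spot, short the forward).
At maturity, profit = |F_mkt − F*| = |2.279 − 2.2288| = $0.050 per gallon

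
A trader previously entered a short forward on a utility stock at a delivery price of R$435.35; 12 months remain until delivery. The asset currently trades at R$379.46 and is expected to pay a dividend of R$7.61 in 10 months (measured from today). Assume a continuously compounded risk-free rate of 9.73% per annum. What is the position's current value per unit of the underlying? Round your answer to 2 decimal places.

PV(remaining dividends) I = 7.61·e^(−0.0973·10/12) = 7.0173
Current forward F = (S − I)·e^(rT) = (379.46 − 7.0173)·e^(0.0973·12/12) = 372.4427 × 1.102191 = 410.5030
Value (long) = (F − K)·e^(−rT) = (410.5030 − 435.35) × 0.907284 = -22.5433
Short position value = −(long value) = R$22.54

R$22.54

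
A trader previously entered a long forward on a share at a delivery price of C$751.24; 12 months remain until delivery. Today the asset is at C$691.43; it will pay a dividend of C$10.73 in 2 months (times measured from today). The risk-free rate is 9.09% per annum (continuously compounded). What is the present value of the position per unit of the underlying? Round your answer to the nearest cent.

-C$5.10

PV(remaining dividends) I = 10.73·e^(−0.0909·2/12) = 10.5687
Current forward F = (S − I)·e^(rT) = (691.43 − 10.5687)·e^(0.0909·12/12) = 680.8613 × 1.095159 = 745.6514
Value (long) = (F − K)·e^(−rT) = (745.6514 − 751.24) × 0.913109 = -5.1030
Value = -C$5.10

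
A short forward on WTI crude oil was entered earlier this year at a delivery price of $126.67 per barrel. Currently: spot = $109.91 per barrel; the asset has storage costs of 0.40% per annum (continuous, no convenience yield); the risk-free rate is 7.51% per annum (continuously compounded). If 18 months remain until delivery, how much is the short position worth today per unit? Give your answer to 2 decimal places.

Current fair forward for the remaining 18 months: F = S·e^((r + u)·T), (r + u) = 0.0751 + 0.0040 = 0.0791
F = 109.91 · e^(0.0791 × 18/12) = 109.91 × 1.125976 = 123.7560
Value of long forward = (F − K)·e^(−rT) = (123.7560 − 126.67) · e^(−0.0751·18/12)
= -2.9140 × 0.893463 = -2.60
Short position value = −(long value) = $2.60

$2.60 per barrel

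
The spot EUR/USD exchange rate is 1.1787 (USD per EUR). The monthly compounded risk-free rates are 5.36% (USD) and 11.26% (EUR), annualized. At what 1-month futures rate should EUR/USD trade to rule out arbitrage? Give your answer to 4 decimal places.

1.1730

By covered interest parity, F = S · (1+r_USD/12)^(12T) / (1+r_EUR/12)^(12T)
= 1.1787 × 1.004467 / 1.009383 = 1.1787 × 0.995130
F = 1.1730 USD per EUR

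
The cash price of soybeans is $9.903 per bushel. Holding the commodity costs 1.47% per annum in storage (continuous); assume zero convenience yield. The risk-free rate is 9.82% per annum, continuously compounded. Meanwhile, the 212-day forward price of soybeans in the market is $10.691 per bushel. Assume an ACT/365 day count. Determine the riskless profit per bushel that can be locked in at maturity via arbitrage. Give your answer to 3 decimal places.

Fair forward: F* = S·e^(carry·T), with carry = (r + u) = 0.0982 + 0.0147 = 0.1129
F* = 9.903 · e^(0.1129 × 212/365) = 9.903 · e^0.065575 = 9.903 × 1.067773 = $10.5742
Market $10.691 > fair $10.5742: forward overpriced → cash-and-carry (buy spot, short the forward).
At maturity, profit = |F_mkt − F*| = |10.691 − 10.5742| = $0.117 per bushel

$0.117 per bushel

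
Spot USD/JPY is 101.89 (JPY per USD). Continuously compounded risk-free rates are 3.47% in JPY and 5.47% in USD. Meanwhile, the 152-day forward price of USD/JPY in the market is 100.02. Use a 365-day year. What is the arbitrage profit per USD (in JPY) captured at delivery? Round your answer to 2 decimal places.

Fair forward: F* = S·e^(carry·T), with carry = (r_JPY − r_USD) = 0.0347 − 0.0547 = -0.0200
F* = 101.89 · e^(-0.0200 × 152/365) = 101.89 · e^-0.008329 = 101.89 × 0.991706 = 101.0449
Market 100.02 < fair 101.0449: forward underpriced → reverse cash-and-carry (short spot, go long the forward).
At maturity, profit = |F_mkt − F*| = |100.02 − 101.0449| = 1.02 per USD (in JPY)

1.02 per USD (in JPY)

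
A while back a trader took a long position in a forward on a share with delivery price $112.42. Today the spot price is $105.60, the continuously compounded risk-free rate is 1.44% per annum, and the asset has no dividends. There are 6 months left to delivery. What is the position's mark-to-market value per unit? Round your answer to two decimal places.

-$6.01

Current fair forward for the remaining 6 months: F = S·e^(r·T), r = 0.0144
F = 105.60 · e^(0.0144 × 6/12) = 105.60 × 1.007226 = 106.3631
Value of long forward = (F − K)·e^(−rT) = (106.3631 − 112.42) · e^(−0.0144·6/12)
= -6.0569 × 0.992826 = -6.01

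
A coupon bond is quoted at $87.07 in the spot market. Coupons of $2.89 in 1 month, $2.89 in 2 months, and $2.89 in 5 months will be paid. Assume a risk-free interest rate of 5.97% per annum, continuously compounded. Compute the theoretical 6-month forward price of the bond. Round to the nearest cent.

$80.89

PV(coupons) I = 2.89·e^(−0.0597·1/12) + 2.89·e^(−0.0597·2/12) + 2.89·e^(−0.0597·5/12)
I = 2.8757 + 2.8614 + 2.8190 = 8.5561
F = (S − I)·e^(rT) = (87.07 − 8.5561) · e^(0.0597·6/12)
= 78.5139 · e^0.029850 = 78.5139 × 1.030300 = $80.89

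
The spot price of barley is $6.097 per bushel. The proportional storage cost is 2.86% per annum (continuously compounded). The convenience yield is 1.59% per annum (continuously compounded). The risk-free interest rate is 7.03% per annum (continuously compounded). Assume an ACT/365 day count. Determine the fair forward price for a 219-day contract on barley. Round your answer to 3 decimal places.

$6.408 per bushel

Net carry = r + u − y = 0.0703 + 0.0286 − 0.0159 = 0.0830
F = S·e^((r+u−y)T) = 6.097 · e^(0.0830 × 219/365) = 6.097 · e^0.049800
= 6.097 × 1.051061 = $6.408 per bushel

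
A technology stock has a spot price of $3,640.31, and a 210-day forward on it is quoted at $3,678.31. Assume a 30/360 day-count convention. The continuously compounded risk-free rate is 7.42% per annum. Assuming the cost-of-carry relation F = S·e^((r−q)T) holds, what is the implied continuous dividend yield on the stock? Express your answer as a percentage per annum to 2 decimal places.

5.64%

From F = S·e^((r−q)T): (r − q) = ln(F/S)/T
ln(3678.31/3640.31) = ln(1.010439) = 0.010385
(r − q) = 0.010385 / (210/360) = 0.017803
q = r − ln(F/S)/T = 0.0742 − 0.017803 = 0.056397
q = 5.64%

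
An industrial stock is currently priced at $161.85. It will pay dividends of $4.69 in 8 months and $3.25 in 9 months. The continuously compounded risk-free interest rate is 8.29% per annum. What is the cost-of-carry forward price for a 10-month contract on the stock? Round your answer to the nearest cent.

$165.40

PV(dividends) I = 4.69·e^(−0.0829·8/12) + 3.25·e^(−0.0829·9/12)
I = 4.4378 + 3.0541 = 7.4919
F = (S − I)·e^(rT) = (161.85 − 7.4919) · e^(0.0829·10/12)
= 154.3581 · e^0.069083 = 154.3581 × 1.071525 = $165.40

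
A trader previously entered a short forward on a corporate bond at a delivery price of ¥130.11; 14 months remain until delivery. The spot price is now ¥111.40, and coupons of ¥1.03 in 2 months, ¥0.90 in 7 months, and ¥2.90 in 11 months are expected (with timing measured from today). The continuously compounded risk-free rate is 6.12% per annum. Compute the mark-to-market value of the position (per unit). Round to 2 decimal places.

PV(remaining coupons) I = 1.03·e^(−0.0612·2/12) + 0.90·e^(−0.0612·7/12) + 2.90·e^(−0.0612·11/12) = 4.6298
Current forward F = (S − I)·e^(rT) = (111.40 − 4.6298)·e^(0.0612·14/12) = 106.7702 × 1.074011 = 114.6724
Value (long) = (F − K)·e^(−rT) = (114.6724 − 130.11) × 0.931089 = -14.3738
Short position value = −(long value) = ¥14.37

¥14.37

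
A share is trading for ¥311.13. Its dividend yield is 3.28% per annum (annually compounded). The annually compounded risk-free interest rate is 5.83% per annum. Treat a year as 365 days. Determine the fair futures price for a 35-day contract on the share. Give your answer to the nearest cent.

F = S · (1+r)^T / (1+q)^T
= 311.13 × 1.005448 / 1.003100 = 311.13 × 1.002341
F = ¥311.86

¥311.86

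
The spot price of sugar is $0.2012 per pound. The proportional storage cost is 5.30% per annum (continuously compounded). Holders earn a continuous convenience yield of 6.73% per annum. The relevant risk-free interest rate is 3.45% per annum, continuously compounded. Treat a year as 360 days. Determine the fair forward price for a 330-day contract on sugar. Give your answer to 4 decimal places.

$0.2050 per pound

Net carry = r + u − y = 0.0345 + 0.0530 − 0.0673 = 0.0202
F = S·e^((r+u−y)T) = 0.2012 · e^(0.0202 × 330/360) = 0.2012 · e^0.018517
= 0.2012 × 1.018690 = $0.2050 per pound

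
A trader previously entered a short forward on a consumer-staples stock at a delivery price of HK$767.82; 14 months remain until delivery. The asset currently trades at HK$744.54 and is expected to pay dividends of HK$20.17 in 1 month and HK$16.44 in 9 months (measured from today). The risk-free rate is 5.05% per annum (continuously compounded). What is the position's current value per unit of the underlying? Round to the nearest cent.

PV(remaining dividends) I = 20.17·e^(−0.0505·1/12) + 16.44·e^(−0.0505·9/12) = 35.9143
Current forward F = (S − I)·e^(rT) = (744.54 − 35.9143)·e^(0.0505·14/12) = 708.6257 × 1.060687 = 751.6301
Value (long) = (F − K)·e^(−rT) = (751.6301 − 767.82) × 0.942785 = -15.2636
Short position value = −(long value) = HK$15.26

HK$15.26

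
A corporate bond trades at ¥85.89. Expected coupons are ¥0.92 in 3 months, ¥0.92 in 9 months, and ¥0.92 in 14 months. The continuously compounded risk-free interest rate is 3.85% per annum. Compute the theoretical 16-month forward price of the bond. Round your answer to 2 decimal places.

¥87.59

PV(coupons) I = 0.92·e^(−0.0385·3/12) + 0.92·e^(−0.0385·9/12) + 0.92·e^(−0.0385·14/12)
I = 0.9112 + 0.8938 + 0.8796 = 2.6846
F = (S − I)·e^(rT) = (85.89 − 2.6846) · e^(0.0385·16/12)
= 83.2054 · e^0.051333 = 83.2054 × 1.052673 = ¥87.59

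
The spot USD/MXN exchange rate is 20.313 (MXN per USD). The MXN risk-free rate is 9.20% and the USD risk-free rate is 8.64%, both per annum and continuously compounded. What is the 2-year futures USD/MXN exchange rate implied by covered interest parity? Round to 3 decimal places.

F = S·e^((r_MXN − r_USD)T) = 20.313 · e^((0.0920 − 0.0864) × 2)
= 20.313 · e^0.011200 = 20.313 × 1.011263
F = 20.542 MXN per USD

20.542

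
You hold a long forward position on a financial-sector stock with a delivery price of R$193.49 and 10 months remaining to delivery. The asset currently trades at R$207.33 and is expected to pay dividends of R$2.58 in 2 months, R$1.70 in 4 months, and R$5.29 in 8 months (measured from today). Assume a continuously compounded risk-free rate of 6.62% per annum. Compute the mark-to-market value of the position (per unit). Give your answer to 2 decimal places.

PV(remaining dividends) I = 2.58·e^(−0.0662·2/12) + 1.70·e^(−0.0662·4/12) + 5.29·e^(−0.0662·8/12) = 9.2762
Current forward F = (S − I)·e^(rT) = (207.33 − 9.2762)·e^(0.0662·10/12) = 198.0538 × 1.056717 = 209.2868
Value (long) = (F − K)·e^(−rT) = (209.2868 − 193.49) × 0.946327 = 14.9489
Value = R$14.95

R$14.95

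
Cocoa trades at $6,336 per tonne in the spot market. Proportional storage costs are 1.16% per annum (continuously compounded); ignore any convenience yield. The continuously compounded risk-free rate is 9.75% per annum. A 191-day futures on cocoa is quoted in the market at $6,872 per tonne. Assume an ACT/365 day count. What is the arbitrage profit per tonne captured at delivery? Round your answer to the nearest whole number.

Fair futures: F* = S·e^(carry·T), with carry = (r + u) = 0.0975 + 0.0116 = 0.1091
F* = 6336 · e^(0.1091 × 191/365) = 6336 · e^0.057091 = 6336 × 1.058752 = $6708.2527
Market $6872 > fair $6708.2527: forward overpriced → cash-and-carry (buy spot, short the forward).
At maturity, profit = |F_mkt − F*| = |6872 − 6708.2527| = $164 per tonne

$164 per tonne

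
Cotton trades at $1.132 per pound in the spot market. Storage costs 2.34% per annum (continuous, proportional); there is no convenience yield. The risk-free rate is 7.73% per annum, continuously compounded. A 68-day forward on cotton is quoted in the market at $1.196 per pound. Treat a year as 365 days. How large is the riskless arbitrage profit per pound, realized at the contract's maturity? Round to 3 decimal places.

Fair forward: F* = S·e^(carry·T), with carry = (r + u) = 0.0773 + 0.0234 = 0.1007
F* = 1.132 · e^(0.1007 × 68/365) = 1.132 · e^0.018761 = 1.132 × 1.018938 = $1.1534
Market $1.196 > fair $1.1534: forward overpriced → cash-and-carry (buy spot, short the forward).
At maturity, profit = |F_mkt − F*| = |1.196 − 1.1534| = $0.043 per pound

$0.043 per pound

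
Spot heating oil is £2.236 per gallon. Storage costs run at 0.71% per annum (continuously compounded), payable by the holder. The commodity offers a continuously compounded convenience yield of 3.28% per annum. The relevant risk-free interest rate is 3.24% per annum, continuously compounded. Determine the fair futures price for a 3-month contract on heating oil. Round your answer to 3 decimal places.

£2.240 per gallon

Net carry = r + u − y = 0.0324 + 0.0071 − 0.0328 = 0.0067
F = S·e^((r+u−y)T) = 2.236 · e^(0.0067 × 3/12) = 2.236 · e^0.001675
= 2.236 × 1.001676 = £2.240 per gallon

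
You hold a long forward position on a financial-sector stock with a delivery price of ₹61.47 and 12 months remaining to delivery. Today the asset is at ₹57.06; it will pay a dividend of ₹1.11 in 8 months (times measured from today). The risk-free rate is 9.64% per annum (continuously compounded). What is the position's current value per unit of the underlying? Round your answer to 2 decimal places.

PV(remaining dividends) I = 1.11·e^(−0.0964·8/12) = 1.0409
Current forward F = (S − I)·e^(rT) = (57.06 − 1.0409)·e^(0.0964·12/12) = 56.0191 × 1.101199 = 61.6882
Value (long) = (F − K)·e^(−rT) = (61.6882 − 61.47) × 0.908101 = 0.1981
Value = ₹0.20

₹0.20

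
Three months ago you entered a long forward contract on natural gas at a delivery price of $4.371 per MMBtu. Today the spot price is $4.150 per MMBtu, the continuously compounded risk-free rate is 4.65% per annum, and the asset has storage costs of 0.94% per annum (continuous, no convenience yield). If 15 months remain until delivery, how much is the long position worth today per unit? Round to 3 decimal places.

$0.075 per MMBtu

Current fair forward for the remaining 15 months: F = S·e^((r + u)·T), (r + u) = 0.0465 + 0.0094 = 0.0559
F = 4.150 · e^(0.0559 × 15/12) = 4.150 × 1.072374 = 4.4504
Value of long forward = (F − K)·e^(−rT) = (4.4504 − 4.371) · e^(−0.0465·15/12)
= 0.0794 × 0.943532 = 0.075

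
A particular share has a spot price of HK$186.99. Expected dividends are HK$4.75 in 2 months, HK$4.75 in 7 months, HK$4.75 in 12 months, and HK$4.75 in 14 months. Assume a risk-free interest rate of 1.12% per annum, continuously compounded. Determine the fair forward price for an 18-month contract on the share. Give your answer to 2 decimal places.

PV(dividends) I = 4.75·e^(−0.0112·2/12) + 4.75·e^(−0.0112·7/12) + 4.75·e^(−0.0112·12/12) + 4.75·e^(−0.0112·14/12)
I = 4.7411 + 4.7191 + 4.6971 + 4.6883 = 18.8456
F = (S − I)·e^(rT) = (186.99 − 18.8456) · e^(0.0112·18/12)
= 168.1444 · e^0.016800 = 168.1444 × 1.016942 = HK$170.99

HK$170.99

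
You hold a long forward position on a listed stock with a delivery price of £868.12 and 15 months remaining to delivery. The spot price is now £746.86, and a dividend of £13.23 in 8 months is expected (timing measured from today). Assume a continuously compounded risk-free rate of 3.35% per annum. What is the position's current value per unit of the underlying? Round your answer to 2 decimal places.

PV(remaining dividends) I = 13.23·e^(−0.0335·8/12) = 12.9378
Current forward F = (S − I)·e^(rT) = (746.86 − 12.9378)·e^(0.0335·15/12) = 733.9222 × 1.042764 = 765.3076
Value (long) = (F − K)·e^(−rT) = (765.3076 − 868.12) × 0.958990 = -98.5961
Value = -£98.60

-£98.60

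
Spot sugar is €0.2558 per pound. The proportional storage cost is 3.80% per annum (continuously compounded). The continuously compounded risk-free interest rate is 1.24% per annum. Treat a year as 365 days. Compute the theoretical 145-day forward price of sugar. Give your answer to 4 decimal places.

€0.2610 per pound

Net carry = r + u − y = 0.0124 + 0.0380 − 0.0000 = 0.0504
F = S·e^((r+u−y)T) = 0.2558 · e^(0.0504 × 145/365) = 0.2558 · e^0.020022
= 0.2558 × 1.020224 = €0.2610 per pound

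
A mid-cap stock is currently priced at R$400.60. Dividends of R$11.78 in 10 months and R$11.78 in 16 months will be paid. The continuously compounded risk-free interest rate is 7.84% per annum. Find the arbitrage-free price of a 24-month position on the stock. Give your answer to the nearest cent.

R$443.29

PV(dividends) I = 11.78·e^(−0.0784·10/12) + 11.78·e^(−0.0784·16/12)
I = 11.0350 + 10.6108 = 21.6458
F = (S − I)·e^(rT) = (400.60 − 21.6458) · e^(0.0784·24/12)
= 378.9542 · e^0.156800 = 378.9542 × 1.169762 = R$443.29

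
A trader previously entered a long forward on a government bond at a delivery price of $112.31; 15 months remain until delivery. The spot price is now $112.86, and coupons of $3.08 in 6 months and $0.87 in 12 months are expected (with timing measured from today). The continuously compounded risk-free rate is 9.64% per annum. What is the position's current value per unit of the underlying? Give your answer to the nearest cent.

$9.57

PV(remaining coupons) I = 3.08·e^(−0.0964·6/12) + 0.87·e^(−0.0964·12/12) = 3.7251
Current forward F = (S − I)·e^(rT) = (112.86 − 3.7251)·e^(0.0964·15/12) = 109.1349 × 1.128061 = 123.1108
Value (long) = (F − K)·e^(−rT) = (123.1108 − 112.31) × 0.886477 = 9.5747
Value = $9.57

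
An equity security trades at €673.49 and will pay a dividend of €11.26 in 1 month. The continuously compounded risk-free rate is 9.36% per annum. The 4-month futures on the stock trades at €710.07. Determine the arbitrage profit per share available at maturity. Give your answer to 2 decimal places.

€26.76 per share

PV(dividends) I = 11.26·e^(−0.0936·1/12) = 11.1725
Fair futures F* = (S − I)·e^(rT) = (673.49 − 11.1725)·e^0.031200 = 662.3175 × 1.031692 = 683.3077
Market €710.07 > fair 683.3077: forward overpriced → cash-and-carry (borrow at r, buy the stock and collect the dividends, short the forward).
Profit at T = |F_mkt − F*| = |710.07 − 683.3077| = €26.76 per share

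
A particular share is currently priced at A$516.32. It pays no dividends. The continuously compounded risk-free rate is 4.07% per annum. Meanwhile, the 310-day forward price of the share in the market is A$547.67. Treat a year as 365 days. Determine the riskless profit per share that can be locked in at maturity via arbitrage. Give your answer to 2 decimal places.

A$13.19 per share

Fair forward: F* = S·e^(carry·T), with carry = r = 0.0407
F* = 516.32 · e^(0.0407 × 310/365) = 516.32 · e^0.034567 = 516.32 × 1.035171 = A$534.4795
Market A$547.67 > fair A$534.4795: forward overpriced → cash-and-carry (buy spot, short the forward).
At maturity, profit = |F_mkt − F*| = |547.67 − 534.4795| = A$13.19 per share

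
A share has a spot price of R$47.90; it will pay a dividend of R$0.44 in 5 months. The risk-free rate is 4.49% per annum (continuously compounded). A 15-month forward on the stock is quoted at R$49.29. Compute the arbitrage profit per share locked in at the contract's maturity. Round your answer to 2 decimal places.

R$0.92 per share

PV(dividends) I = 0.44·e^(−0.0449·5/12) = 0.4318
Fair forward F* = (S − I)·e^(rT) = (47.90 − 0.4318)·e^0.056125 = 47.4682 × 1.057730 = 50.2085
Market R$49.29 < fair 50.2085: forward underpriced → reverse cash-and-carry (short the stock, invest proceeds at r, pay the dividends, go long the forward).
Profit at T = |F_mkt − F*| = |49.29 − 50.2085| = R$0.92 per share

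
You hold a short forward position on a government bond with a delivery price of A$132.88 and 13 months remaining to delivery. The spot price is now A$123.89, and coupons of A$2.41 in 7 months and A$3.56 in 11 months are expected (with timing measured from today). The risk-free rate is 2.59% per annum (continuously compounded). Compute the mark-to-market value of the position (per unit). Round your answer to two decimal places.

A$11.16

PV(remaining coupons) I = 2.41·e^(−0.0259·7/12) + 3.56·e^(−0.0259·11/12) = 5.8503
Current forward F = (S − I)·e^(rT) = (123.89 − 5.8503)·e^(0.0259·13/12) = 118.0397 × 1.028456 = 121.3986
Value (long) = (F − K)·e^(−rT) = (121.3986 − 132.88) × 0.972332 = -11.1637
Short position value = −(long value) = A$11.16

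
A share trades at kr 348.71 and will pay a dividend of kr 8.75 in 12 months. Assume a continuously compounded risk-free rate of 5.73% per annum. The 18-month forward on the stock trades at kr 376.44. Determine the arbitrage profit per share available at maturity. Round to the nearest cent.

kr 5.44 per share

PV(dividends) I = 8.75·e^(−0.0573·12/12) = 8.2627
Fair forward F* = (S − I)·e^(rT) = (348.71 − 8.2627)·e^0.085950 = 340.4473 × 1.089752 = 371.0031
Market kr 376.44 > fair 371.0031: forward overpriced → cash-and-carry (borrow at r, buy the stock and collect the dividends, short the forward).
Profit at T = |F_mkt − F*| = |376.44 − 371.0031| = kr 5.44 per share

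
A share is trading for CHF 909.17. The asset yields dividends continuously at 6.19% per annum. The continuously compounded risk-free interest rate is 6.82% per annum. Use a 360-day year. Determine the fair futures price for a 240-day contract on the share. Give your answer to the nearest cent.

CHF 913.00

F = S·e^((r − q)T) = 909.17 · e^((0.0682 − 0.0619) × 240/360)
= 909.17 · e^0.004200 = 909.17 × 1.004209
F = CHF 913.00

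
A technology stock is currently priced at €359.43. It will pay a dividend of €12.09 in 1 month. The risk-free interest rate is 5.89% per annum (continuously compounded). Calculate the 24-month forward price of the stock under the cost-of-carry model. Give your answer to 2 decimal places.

PV(dividends) I = 12.09·e^(−0.0589·1/12)
I = 12.0308
F = (S − I)·e^(rT) = (359.43 − 12.0308) · e^(0.0589·24/12)
= 347.3992 · e^0.117800 = 347.3992 × 1.125019 = €390.83

€390.83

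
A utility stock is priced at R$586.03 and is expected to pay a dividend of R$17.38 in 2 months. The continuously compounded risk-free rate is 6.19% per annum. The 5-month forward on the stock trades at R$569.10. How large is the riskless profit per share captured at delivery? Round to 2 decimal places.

PV(dividends) I = 17.38·e^(−0.0619·2/12) = 17.2016
Fair forward F* = (S − I)·e^(rT) = (586.03 − 17.2016)·e^0.025792 = 568.8284 × 1.026127 = 583.6902
Market R$569.10 < fair 583.6902: forward underpriced → reverse cash-and-carry (short the stock, invest proceeds at r, pay the dividends, go long the forward).
Profit at T = |F_mkt − F*| = |569.10 − 583.6902| = R$14.59 per share

R$14.59 per share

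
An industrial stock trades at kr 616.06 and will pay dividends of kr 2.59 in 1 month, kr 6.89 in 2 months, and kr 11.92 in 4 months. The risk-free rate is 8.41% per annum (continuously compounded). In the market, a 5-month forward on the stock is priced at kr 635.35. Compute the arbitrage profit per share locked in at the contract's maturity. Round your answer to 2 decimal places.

PV(dividends) I = 2.59·e^(−0.0841·1/12) + 6.89·e^(−0.0841·2/12) + 11.92·e^(−0.0841·4/12) = 20.9565
Fair forward F* = (S − I)·e^(rT) = (616.06 − 20.9565)·e^0.035042 = 595.1035 × 1.035663 = 616.3267
Market kr 635.35 > fair 616.3267: forward overpriced → cash-and-carry (borrow at r, buy the stock and collect the dividends, short the forward).
Profit at T = |F_mkt − F*| = |635.35 − 616.3267| = kr 19.02 per share

kr 19.02 per share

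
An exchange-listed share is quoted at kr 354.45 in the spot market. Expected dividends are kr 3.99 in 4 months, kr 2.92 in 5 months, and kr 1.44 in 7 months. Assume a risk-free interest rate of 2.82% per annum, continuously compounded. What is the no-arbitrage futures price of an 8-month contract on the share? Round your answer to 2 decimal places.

PV(dividends) I = 3.99·e^(−0.0282·4/12) + 2.92·e^(−0.0282·5/12) + 1.44·e^(−0.0282·7/12)
I = 3.9527 + 2.8859 + 1.4165 = 8.2551
F = (S − I)·e^(rT) = (354.45 − 8.2551) · e^(0.0282·8/12)
= 346.1949 · e^0.018800 = 346.1949 × 1.018978 = kr 352.76

kr 352.76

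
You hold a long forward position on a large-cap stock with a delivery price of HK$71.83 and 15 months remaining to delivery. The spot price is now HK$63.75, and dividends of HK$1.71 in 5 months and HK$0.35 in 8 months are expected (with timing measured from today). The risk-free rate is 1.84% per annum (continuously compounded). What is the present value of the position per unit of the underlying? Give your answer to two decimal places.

PV(remaining dividends) I = 1.71·e^(−0.0184·5/12) + 0.35·e^(−0.0184·8/12) = 2.0427
Current forward F = (S − I)·e^(rT) = (63.75 − 2.0427)·e^(0.0184·15/12) = 61.7073 × 1.023267 = 63.1430
Value (long) = (F − K)·e^(−rT) = (63.1430 − 71.83) × 0.977262 = -8.4895
Value = -HK$8.49

-HK$8.49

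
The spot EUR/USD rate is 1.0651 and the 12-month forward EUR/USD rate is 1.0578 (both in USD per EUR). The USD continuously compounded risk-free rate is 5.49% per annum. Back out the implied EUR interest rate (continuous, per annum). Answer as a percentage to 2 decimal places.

6.18%

F = S·e^((r_USD − r_EUR)T) ⇒ r_EUR = r_USD − ln(F/S)/T
ln(1.0578/1.0651) = -0.006877; /(12/12) = -0.006877
r_EUR = 0.0549 + 0.006877 = 0.061777
r_EUR = 6.18%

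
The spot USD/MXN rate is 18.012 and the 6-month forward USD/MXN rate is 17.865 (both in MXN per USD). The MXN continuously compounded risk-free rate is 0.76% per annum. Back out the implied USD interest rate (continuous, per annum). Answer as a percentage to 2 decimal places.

2.40%

F = S·e^((r_MXN − r_USD)T) ⇒ r_USD = r_MXN − ln(F/S)/T
ln(17.865/18.012) = -0.008195; /(6/12) = -0.016390
r_USD = 0.0076 + 0.016390 = 0.023990
r_USD = 2.40%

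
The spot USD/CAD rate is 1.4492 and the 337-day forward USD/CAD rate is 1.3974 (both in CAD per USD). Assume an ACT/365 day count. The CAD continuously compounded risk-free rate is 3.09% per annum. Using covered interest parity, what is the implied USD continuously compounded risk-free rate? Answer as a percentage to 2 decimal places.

F = S·e^((r_CAD − r_USD)T) ⇒ r_USD = r_CAD − ln(F/S)/T
ln(1.3974/1.4492) = -0.036398; /(337/365) = -0.039422
r_USD = 0.0309 + 0.039422 = 0.070322
r_USD = 7.03%

7.03%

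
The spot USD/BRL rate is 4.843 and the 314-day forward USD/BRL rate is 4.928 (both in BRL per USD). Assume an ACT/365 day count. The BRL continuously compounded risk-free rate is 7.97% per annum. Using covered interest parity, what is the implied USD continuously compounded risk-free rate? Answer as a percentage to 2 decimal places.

F = S·e^((r_BRL − r_USD)T) ⇒ r_USD = r_BRL − ln(F/S)/T
ln(4.928/4.843) = 0.017399; /(314/365) = 0.020225
r_USD = 0.0797 − 0.020225 = 0.059475
r_USD = 5.95%

5.95%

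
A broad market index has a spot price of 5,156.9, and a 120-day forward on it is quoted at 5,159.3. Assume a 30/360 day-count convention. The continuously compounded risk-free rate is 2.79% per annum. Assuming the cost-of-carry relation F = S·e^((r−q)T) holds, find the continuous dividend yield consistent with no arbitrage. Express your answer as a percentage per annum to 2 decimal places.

2.65%

From F = S·e^((r−q)T): (r − q) = ln(F/S)/T
ln(5159.3/5156.9) = ln(1.000465) = 0.000465
(r − q) = 0.000465 / (120/360) = 0.001395
q = r − ln(F/S)/T = 0.0279 − 0.001395 = 0.026505
q = 2.65%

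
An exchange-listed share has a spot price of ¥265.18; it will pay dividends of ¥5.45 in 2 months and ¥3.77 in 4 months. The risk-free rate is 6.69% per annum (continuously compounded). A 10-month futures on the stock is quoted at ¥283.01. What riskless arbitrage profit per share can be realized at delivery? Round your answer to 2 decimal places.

PV(dividends) I = 5.45·e^(−0.0669·2/12) + 3.77·e^(−0.0669·4/12) = 9.0764
Fair futures F* = (S − I)·e^(rT) = (265.18 − 9.0764)·e^0.055750 = 256.1036 × 1.057333 = 270.7868
Market ¥283.01 > fair 270.7868: forward overpriced → cash-and-carry (borrow at r, buy the stock and collect the dividends, short the forward).
Profit at T = |F_mkt − F*| = |283.01 − 270.7868| = ¥12.22 per share

¥12.22 per share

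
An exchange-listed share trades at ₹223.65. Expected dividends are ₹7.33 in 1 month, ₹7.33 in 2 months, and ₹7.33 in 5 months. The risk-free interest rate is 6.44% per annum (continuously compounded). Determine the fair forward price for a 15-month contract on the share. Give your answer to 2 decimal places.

PV(dividends) I = 7.33·e^(−0.0644·1/12) + 7.33·e^(−0.0644·2/12) + 7.33·e^(−0.0644·5/12)
I = 7.2908 + 7.2517 + 7.1359 = 21.6784
F = (S − I)·e^(rT) = (223.65 − 21.6784) · e^(0.0644·15/12)
= 201.9716 · e^0.080500 = 201.9716 × 1.083829 = ₹218.90

₹218.90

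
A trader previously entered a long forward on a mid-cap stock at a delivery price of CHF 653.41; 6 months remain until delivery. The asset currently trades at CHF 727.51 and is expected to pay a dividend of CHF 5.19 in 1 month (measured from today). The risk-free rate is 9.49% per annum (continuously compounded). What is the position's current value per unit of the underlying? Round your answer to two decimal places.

PV(remaining dividends) I = 5.19·e^(−0.0949·1/12) = 5.1491
Current forward F = (S − I)·e^(rT) = (727.51 − 5.1491)·e^(0.0949·6/12) = 722.3609 × 1.048594 = 757.4633
Value (long) = (F − K)·e^(−rT) = (757.4633 − 653.41) × 0.953658 = 99.2313
Value = CHF 99.23

CHF 99.23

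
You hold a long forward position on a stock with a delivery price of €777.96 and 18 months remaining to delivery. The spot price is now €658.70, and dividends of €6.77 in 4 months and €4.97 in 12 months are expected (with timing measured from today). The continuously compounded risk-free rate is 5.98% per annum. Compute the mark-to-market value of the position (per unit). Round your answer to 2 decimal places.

-€63.83

PV(remaining dividends) I = 6.77·e^(−0.0598·4/12) + 4.97·e^(−0.0598·12/12) = 11.3179
Current forward F = (S − I)·e^(rT) = (658.70 − 11.3179)·e^(0.0598·18/12) = 647.3821 × 1.093846 = 708.1363
Value (long) = (F − K)·e^(−rT) = (708.1363 − 777.96) × 0.914205 = -63.8332
Value = -€63.83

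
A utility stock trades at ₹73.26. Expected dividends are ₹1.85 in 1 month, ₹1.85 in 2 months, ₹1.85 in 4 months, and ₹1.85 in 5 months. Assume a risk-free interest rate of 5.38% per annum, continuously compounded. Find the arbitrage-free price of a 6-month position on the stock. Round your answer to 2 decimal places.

₹67.76

PV(dividends) I = 1.85·e^(−0.0538·1/12) + 1.85·e^(−0.0538·2/12) + 1.85·e^(−0.0538·4/12) + 1.85·e^(−0.0538·5/12)
I = 1.8417 + 1.8335 + 1.8171 + 1.8090 = 7.3013
F = (S − I)·e^(rT) = (73.26 − 7.3013) · e^(0.0538·6/12)
= 65.9587 · e^0.026900 = 65.9587 × 1.027265 = ₹67.76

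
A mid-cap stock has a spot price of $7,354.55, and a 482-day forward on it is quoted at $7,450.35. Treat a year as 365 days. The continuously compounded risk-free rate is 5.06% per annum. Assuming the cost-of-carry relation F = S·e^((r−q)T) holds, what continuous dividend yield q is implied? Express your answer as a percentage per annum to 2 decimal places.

From F = S·e^((r−q)T): (r − q) = ln(F/S)/T
ln(7450.35/7354.55) = ln(1.013026) = 0.012942
(r − q) = 0.012942 / (482/365) = 0.009800
q = r − ln(F/S)/T = 0.0506 − 0.009800 = 0.040800
q = 4.08%

4.08%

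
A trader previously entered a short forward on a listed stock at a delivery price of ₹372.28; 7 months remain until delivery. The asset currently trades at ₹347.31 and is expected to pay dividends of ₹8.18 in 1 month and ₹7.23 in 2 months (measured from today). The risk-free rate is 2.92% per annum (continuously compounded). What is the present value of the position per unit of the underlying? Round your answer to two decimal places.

PV(remaining dividends) I = 8.18·e^(−0.0292·1/12) + 7.23·e^(−0.0292·2/12) = 15.3550
Current forward F = (S − I)·e^(rT) = (347.31 − 15.3550)·e^(0.0292·7/12) = 331.9550 × 1.017179 = 337.6577
Value (long) = (F − K)·e^(−rT) = (337.6577 − 372.28) × 0.983111 = -34.0376
Short position value = −(long value) = ₹34.04

₹34.04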